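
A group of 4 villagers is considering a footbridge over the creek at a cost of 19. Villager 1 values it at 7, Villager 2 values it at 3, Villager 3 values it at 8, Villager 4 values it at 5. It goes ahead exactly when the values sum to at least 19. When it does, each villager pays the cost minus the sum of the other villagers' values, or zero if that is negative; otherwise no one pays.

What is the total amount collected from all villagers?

8

Total value 23 ≥ cost 19, so it is built.
Villager 1: others sum to 16; max(0, 19 - 16) = 3.
Villager 2: others sum to 20; max(0, 19 - 20) = 0.
Villager 3: others sum to 15; max(0, 19 - 15) = 4.
Villager 4: others sum to 18; max(0, 19 - 18) = 1.
Total collected = 3 + 0 + 4 + 1 = 8.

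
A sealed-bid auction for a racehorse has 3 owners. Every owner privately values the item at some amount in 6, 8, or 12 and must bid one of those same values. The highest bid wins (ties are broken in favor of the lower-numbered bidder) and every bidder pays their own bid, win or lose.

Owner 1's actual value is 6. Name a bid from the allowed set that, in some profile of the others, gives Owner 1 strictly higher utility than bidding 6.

8

Suppose Owner 2 bids 6 and Owner 3 bids 8.
Bid 6: loses but pays 6, utility -6.
Bid 8: wins, pays 8, utility 6 - 8 = -2.
So bidding 8 beats truth here (-2 > -6).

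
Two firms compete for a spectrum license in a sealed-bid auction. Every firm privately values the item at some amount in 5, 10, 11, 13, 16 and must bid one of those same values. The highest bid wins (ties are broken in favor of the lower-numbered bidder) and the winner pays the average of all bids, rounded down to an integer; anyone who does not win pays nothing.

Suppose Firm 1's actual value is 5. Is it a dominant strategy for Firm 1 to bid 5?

Yes

Check each profile of the others' bids and compare truth against every alternative bid.
Others bid (10): truth gives 0, best alternative gives -5.
Others bid (5): truth gives 0, best alternative gives -2.
Others bid (11): truth gives 0, best alternative gives 0.
Others bid (13): truth gives 0, best alternative gives 0.
Others bid (16): truth gives 0, best alternative gives 0.
In every case the truthful bid is at least as good as any alternative, so it is a dominant strategy.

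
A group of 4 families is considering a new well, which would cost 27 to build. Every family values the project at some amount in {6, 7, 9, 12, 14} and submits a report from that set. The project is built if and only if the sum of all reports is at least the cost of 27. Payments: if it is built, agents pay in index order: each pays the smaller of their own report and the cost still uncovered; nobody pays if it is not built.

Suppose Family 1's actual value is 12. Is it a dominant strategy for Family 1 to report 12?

No

Consider the case where Family 2 reports 6, Family 3 reports 6 and Family 4 reports 6.
Truthful report 12: project built, pays 12, utility 12 - 12 = 0.
Report 9 instead: project built, pays 9, utility 12 - 9 = 3.
Since 3 > 0, reporting 9 is strictly better here, so truthful reporting is not dominant.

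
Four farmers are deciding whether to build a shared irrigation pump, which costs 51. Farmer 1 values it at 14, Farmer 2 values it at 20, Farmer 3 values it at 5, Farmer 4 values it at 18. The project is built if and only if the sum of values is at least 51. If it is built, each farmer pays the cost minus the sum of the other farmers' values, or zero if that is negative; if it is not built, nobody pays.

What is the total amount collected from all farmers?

Total value 57 ≥ cost 51, so it is built.
Farmer 1: others sum to 43; max(0, 51 - 43) = 8.
Farmer 2: others sum to 37; max(0, 51 - 37) = 14.
Farmer 3: others sum to 52; max(0, 51 - 52) = 0.
Farmer 4: others sum to 39; max(0, 51 - 39) = 12.
Total collected = 8 + 14 + 0 + 12 = 34.

34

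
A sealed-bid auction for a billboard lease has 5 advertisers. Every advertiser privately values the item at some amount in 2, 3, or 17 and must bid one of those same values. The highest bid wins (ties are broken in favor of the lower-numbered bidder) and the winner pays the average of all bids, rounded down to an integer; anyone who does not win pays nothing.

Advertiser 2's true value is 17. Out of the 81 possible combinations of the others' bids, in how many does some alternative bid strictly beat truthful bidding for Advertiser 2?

8

Others bid (2, 2, 2, 2): truth gives 12; bid 3 gives 15 > 12. Violating.
Others bid (2, 2, 2, 3): truth gives 12; bid 3 gives 15 > 12. Violating.
Others bid (2, 2, 3, 2): truth gives 12; bid 3 gives 15 > 12. Violating.
Others bid (2, 2, 3, 3): truth gives 12; bid 3 gives 15 > 12. Violating.
Others bid (2, 2, 2, 17): truth gives 9; no alternative beats it.
Others bid (2, 2, 3, 17): truth gives 9; no alternative beats it.
(Checking all 81 profiles: 8 have a profitable deviation, 73 do not.)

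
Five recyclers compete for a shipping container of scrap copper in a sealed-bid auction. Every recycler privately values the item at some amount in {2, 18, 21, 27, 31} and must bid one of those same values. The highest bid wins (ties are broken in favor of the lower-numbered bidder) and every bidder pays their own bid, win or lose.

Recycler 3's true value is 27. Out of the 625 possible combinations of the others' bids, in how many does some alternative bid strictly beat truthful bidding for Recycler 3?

Others bid (2, 2, 2, 2): truth gives 0; bid 18 gives 9 > 0. Violating.
Others bid (2, 2, 2, 18): truth gives 0; bid 18 gives 9 > 0. Violating.
Others bid (2, 2, 2, 21): truth gives 0; bid 21 gives 6 > 0. Violating.
Others bid (2, 2, 2, 31): truth gives -27; bid 2 gives -2 > -27. Violating.
Others bid (2, 2, 2, 27): truth gives 0; no alternative beats it.
Others bid (2, 2, 18, 27): truth gives 0; no alternative beats it.
(Checking all 625 profiles: 517 have a profitable deviation, 108 do not.)

517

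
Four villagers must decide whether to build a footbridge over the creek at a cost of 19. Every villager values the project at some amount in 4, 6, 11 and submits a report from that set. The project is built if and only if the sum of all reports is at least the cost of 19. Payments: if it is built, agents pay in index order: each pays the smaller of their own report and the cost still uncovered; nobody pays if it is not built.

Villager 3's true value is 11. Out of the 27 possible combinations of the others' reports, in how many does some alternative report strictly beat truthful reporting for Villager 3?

11

Others report (4, 4, 6): truth gives 0; report 6 gives 5 > 0. Violating.
Others report (4, 4, 11): truth gives 0; report 4 gives 7 > 0. Violating.
Others report (4, 6, 4): truth gives 2; report 6 gives 5 > 2. Violating.
Others report (4, 6, 6): truth gives 2; report 4 gives 7 > 2. Violating.
Others report (4, 4, 4): truth gives 0; no alternative beats it.
Others report (4, 11, 4): truth gives 7; no alternative beats it.
(Checking all 27 profiles: 11 have a profitable deviation, 16 do not.)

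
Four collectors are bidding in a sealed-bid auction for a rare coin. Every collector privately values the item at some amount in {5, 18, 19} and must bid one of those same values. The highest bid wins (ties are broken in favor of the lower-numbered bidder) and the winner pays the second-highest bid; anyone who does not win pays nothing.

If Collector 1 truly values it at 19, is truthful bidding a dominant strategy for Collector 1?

Yes

Check each profile of the others' bids and compare truth against every alternative bid.
Others bid (5, 5, 5): truth gives 14, best alternative gives 14.
Others bid (5, 5, 18): truth gives 1, best alternative gives 1.
Others bid (5, 18, 5): truth gives 1, best alternative gives 1.
Others bid (5, 18, 18): truth gives 1, best alternative gives 1.
Others bid (18, 5, 5): truth gives 1, best alternative gives 1.
Others bid (18, 5, 18): truth gives 1, best alternative gives 1.
(Remaining 21 profiles checked similarly; truth is weakly best in each.)
In every case the truthful bid is at least as good as any alternative, so it is a dominant strategy.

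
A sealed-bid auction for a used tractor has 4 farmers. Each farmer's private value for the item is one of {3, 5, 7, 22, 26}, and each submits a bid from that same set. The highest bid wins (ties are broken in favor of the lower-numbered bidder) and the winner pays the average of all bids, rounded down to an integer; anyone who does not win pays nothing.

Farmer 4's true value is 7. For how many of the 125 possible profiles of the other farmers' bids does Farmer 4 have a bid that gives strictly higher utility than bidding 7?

1

Others bid (3, 3, 3): truth gives 3; bid 5 gives 4 > 3. Violating.
Others bid (3, 3, 5): truth gives 3; no alternative beats it.
Others bid (3, 3, 7): truth gives 0; no alternative beats it.
(Checking all 125 profiles: 1 has a profitable deviation, 124 do not.)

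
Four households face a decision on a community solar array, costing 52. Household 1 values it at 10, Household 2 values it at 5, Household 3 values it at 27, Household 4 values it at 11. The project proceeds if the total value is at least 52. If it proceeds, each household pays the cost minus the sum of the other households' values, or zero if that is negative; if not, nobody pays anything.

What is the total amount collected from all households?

49

Total value 53 ≥ cost 52, so it is built.
Household 1: others sum to 43; max(0, 52 - 43) = 9.
Household 2: others sum to 48; max(0, 52 - 48) = 4.
Household 3: others sum to 26; max(0, 52 - 26) = 26.
Household 4: others sum to 42; max(0, 52 - 42) = 10.
Total collected = 9 + 4 + 26 + 10 = 49.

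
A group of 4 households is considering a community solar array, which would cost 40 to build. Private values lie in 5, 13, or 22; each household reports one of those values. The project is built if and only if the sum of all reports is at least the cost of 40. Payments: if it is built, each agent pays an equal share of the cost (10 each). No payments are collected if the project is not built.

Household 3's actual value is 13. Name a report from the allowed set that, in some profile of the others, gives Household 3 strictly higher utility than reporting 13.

Suppose Household 1 reports 5, Household 2 reports 5 and Household 4 reports 13.
Report 13: project not built, utility 0.
Report 22: project built, pays 10, utility 13 - 10 = 3.
So reporting 22 beats truth here (3 > 0).

22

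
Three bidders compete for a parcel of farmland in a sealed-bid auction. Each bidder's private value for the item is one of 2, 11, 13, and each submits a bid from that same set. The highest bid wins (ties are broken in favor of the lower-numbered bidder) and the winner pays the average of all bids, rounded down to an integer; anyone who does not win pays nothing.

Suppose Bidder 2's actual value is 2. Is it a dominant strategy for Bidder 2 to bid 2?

Yes

Check each profile of the others' bids and compare truth against every alternative bid.
Others bid (2, 11): truth gives 0, best alternative gives -6.
Others bid (2, 2): truth gives 0, best alternative gives -3.
Others bid (2, 13): truth gives 0, best alternative gives 0.
Others bid (11, 2): truth gives 0, best alternative gives 0.
Others bid (11, 11): truth gives 0, best alternative gives 0.
Others bid (11, 13): truth gives 0, best alternative gives 0.
(Remaining 3 profiles checked similarly; truth is weakly best in each.)
In every case the truthful bid is at least as good as any alternative, so it is a dominant strategy.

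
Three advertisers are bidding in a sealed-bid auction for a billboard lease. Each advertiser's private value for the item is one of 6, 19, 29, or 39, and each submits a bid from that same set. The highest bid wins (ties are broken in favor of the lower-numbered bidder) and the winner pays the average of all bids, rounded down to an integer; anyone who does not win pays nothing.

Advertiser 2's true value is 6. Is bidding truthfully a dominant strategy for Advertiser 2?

Check each profile of the others' bids and compare truth against every alternative bid.
Others bid (6, 19): truth gives 0, best alternative gives -8.
Others bid (6, 6): truth gives 0, best alternative gives -4.
Others bid (6, 29): truth gives 0, best alternative gives 0.
Others bid (6, 39): truth gives 0, best alternative gives 0.
Others bid (19, 6): truth gives 0, best alternative gives 0.
Others bid (19, 19): truth gives 0, best alternative gives 0.
(Remaining 10 profiles checked similarly; truth is weakly best in each.)
In every case the truthful bid is at least as good as any alternative, so it is a dominant strategy.

Yes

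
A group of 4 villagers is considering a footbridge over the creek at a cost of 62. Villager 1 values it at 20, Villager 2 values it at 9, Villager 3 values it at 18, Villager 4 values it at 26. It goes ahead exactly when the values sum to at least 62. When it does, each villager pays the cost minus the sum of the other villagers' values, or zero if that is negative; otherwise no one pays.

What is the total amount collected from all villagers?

31

Total value 73 ≥ cost 62, so it is built.
Villager 1: others sum to 53; max(0, 62 - 53) = 9.
Villager 2: others sum to 64; max(0, 62 - 64) = 0.
Villager 3: others sum to 55; max(0, 62 - 55) = 7.
Villager 4: others sum to 47; max(0, 62 - 47) = 15.
Total collected = 9 + 0 + 7 + 15 = 31.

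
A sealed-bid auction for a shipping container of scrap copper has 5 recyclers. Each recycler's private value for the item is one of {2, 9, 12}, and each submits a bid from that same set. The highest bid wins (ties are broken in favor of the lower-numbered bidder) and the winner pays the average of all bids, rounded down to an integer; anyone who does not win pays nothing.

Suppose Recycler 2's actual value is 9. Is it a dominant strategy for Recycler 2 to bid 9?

No

Consider the case where Recycler 1 bids 2, Recycler 3 bids 2, Recycler 4 bids 2 and Recycler 5 bids 12.
Truthful bid 9: loses, pays 0, utility 0.
Bid 12 instead: wins, pays 6, utility 9 - 6 = 3.
Since 3 > 0, bidding 12 is strictly better here, so truthful bidding is not dominant.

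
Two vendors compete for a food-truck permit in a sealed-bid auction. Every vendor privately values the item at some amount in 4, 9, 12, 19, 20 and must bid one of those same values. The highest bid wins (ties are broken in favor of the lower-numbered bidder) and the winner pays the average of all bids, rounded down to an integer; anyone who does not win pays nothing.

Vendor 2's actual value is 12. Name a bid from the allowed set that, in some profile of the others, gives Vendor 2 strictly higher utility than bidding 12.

9

Suppose Vendor 1 bids 4.
Bid 12: wins, pays 8, utility 12 - 8 = 4.
Bid 9: wins, pays 6, utility 12 - 6 = 6.
So bidding 9 beats truth here (6 > 4).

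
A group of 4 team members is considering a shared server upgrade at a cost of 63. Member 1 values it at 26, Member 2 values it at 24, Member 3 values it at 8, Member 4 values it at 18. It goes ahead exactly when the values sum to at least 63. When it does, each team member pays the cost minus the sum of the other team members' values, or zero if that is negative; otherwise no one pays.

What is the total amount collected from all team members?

Total value 76 ≥ cost 63, so it is built.
Member 1: others sum to 50; max(0, 63 - 50) = 13.
Member 2: others sum to 52; max(0, 63 - 52) = 11.
Member 3: others sum to 68; max(0, 63 - 68) = 0.
Member 4: others sum to 58; max(0, 63 - 58) = 5.
Total collected = 13 + 11 + 0 + 5 = 29.

29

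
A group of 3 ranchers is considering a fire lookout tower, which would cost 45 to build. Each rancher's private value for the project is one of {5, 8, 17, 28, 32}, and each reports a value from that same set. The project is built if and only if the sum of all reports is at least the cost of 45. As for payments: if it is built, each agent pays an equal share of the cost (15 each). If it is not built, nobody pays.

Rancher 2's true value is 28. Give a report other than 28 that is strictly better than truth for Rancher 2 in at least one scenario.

Suppose Rancher 1 reports 5 and Rancher 3 reports 8.
Report 28: project not built, utility 0.
Report 32: project built, pays 15, utility 28 - 15 = 13.
So reporting 32 beats truth here (13 > 0).

32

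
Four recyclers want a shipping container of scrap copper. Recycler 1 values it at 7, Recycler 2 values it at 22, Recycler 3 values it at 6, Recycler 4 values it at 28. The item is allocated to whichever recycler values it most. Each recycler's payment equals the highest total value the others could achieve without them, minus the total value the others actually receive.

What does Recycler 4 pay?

Recycler 4 has the highest value and receives the item.
Without Recycler 4, the item would go to the next-highest value, 22, so the others could achieve 22.
With Recycler 4 present and winning, the others receive nothing, so their total is 0.
Payment = 22 - 0 = 22.

22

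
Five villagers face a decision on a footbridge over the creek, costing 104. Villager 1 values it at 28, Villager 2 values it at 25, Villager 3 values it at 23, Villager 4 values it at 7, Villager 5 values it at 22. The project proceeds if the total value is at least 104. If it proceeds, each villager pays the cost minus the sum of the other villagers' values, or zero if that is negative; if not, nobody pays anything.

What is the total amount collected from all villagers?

100

Total value 105 ≥ cost 104, so it is built.
Villager 1: others sum to 77; max(0, 104 - 77) = 27.
Villager 2: others sum to 80; max(0, 104 - 80) = 24.
Villager 3: others sum to 82; max(0, 104 - 82) = 22.
Villager 4: others sum to 98; max(0, 104 - 98) = 6.
Villager 5: others sum to 83; max(0, 104 - 83) = 21.
Total collected = 27 + 24 + 22 + 6 + 21 = 100.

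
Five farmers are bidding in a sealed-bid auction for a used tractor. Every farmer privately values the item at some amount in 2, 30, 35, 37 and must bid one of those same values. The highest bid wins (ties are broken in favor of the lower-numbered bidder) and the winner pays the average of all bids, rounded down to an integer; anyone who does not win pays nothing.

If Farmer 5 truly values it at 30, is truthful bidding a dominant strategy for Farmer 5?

No

Consider the case where Farmer 1 bids 2, Farmer 2 bids 2, Farmer 3 bids 2 and Farmer 4 bids 30.
Truthful bid 30: loses, pays 0, utility 0.
Bid 35 instead: wins, pays 14, utility 30 - 14 = 16.
Since 16 > 0, bidding 35 is strictly better here, so truthful bidding is not dominant.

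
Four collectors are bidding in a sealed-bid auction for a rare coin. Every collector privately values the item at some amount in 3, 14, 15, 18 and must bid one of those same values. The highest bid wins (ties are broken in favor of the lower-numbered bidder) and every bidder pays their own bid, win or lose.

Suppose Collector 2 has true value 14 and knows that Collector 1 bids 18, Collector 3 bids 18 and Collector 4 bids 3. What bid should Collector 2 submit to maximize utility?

3

Bid 3: loses but pays 3, utility -3.
Bid 14: loses but pays 14, utility -14.
Bid 15: loses but pays 15, utility -15.
Bid 18: loses but pays 18, utility -18.
The best choice is 3 with utility -3.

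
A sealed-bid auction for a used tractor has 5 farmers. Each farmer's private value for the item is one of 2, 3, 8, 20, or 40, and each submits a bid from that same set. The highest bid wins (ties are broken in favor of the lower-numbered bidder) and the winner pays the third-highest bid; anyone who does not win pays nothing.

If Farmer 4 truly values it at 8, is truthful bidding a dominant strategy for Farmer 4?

Consider the case where Farmer 1 bids 2, Farmer 2 bids 2, Farmer 3 bids 2 and Farmer 5 bids 20.
Truthful bid 8: loses, pays 0, utility 0.
Bid 20 instead: wins, pays 2, utility 8 - 2 = 6.
Since 6 > 0, bidding 20 is strictly better here, so truthful bidding is not dominant.

No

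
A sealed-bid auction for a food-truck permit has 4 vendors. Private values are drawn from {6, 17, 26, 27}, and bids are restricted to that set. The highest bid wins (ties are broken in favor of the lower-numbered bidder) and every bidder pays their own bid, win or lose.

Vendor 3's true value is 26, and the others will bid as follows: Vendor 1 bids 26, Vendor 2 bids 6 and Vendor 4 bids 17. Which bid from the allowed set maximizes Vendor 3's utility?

Bid 6: loses but pays 6, utility -6.
Bid 17: loses but pays 17, utility -17.
Bid 26: loses but pays 26, utility -26.
Bid 27: wins, pays 27, utility 26 - 27 = -1.
The best choice is 27 with utility -1.

27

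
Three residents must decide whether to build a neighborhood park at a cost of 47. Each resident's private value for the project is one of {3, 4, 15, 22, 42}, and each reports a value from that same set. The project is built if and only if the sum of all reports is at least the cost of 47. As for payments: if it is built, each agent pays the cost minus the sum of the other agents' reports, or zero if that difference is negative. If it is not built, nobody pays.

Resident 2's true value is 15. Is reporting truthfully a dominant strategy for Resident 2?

Check each profile of the others' reports and compare truth against every alternative report.
Others report (15, 42): truth gives 15, best alternative gives 15.
Others report (22, 42): truth gives 15, best alternative gives 15.
Others report (42, 15): truth gives 15, best alternative gives 15.
Others report (42, 22): truth gives 15, best alternative gives 15.
Others report (42, 42): truth gives 15, best alternative gives 15.
Others report (4, 42): truth gives 14, best alternative gives 14.
(Remaining 19 profiles checked similarly; truth is weakly best in each.)
In every case the truthful report is at least as good as any alternative, so it is a dominant strategy.

Yes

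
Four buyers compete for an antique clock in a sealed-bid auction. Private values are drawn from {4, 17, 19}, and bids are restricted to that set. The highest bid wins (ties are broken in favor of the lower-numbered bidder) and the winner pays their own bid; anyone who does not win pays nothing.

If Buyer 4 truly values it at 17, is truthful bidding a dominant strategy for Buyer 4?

Check each profile of the others' bids and compare truth against every alternative bid.
Others bid (4, 4, 4): truth gives 0, best alternative gives 0.
Others bid (4, 4, 17): truth gives 0, best alternative gives 0.
Others bid (4, 4, 19): truth gives 0, best alternative gives 0.
Others bid (4, 17, 4): truth gives 0, best alternative gives 0.
Others bid (4, 17, 17): truth gives 0, best alternative gives 0.
Others bid (4, 17, 19): truth gives 0, best alternative gives 0.
(Remaining 21 profiles checked similarly; truth is weakly best in each.)
In every case the truthful bid is at least as good as any alternative, so it is a dominant strategy.

Yes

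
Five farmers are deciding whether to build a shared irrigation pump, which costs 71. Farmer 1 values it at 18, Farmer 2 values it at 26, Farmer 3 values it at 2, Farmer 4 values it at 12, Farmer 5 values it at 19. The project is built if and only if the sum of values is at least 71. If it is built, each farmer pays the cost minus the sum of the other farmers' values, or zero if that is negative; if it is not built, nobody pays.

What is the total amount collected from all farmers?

Total value 77 ≥ cost 71, so it is built.
Farmer 1: others sum to 59; max(0, 71 - 59) = 12.
Farmer 2: others sum to 51; max(0, 71 - 51) = 20.
Farmer 3: others sum to 75; max(0, 71 - 75) = 0.
Farmer 4: others sum to 65; max(0, 71 - 65) = 6.
Farmer 5: others sum to 58; max(0, 71 - 58) = 13.
Total collected = 12 + 20 + 0 + 6 + 13 = 51.

51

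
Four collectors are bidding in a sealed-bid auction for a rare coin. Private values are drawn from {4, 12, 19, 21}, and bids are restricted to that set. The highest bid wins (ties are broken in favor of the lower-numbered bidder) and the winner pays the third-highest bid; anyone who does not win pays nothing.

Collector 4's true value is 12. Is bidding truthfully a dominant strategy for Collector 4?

No

Consider the case where Collector 1 bids 4, Collector 2 bids 4 and Collector 3 bids 12.
Truthful bid 12: loses, pays 0, utility 0.
Bid 19 instead: wins, pays 4, utility 12 - 4 = 8.
Since 8 > 0, bidding 19 is strictly better here, so truthful bidding is not dominant.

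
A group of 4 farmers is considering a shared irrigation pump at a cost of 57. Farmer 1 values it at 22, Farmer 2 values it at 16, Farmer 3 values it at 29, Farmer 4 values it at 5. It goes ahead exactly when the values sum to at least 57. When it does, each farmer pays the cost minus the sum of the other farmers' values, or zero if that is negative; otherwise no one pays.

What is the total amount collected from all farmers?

Total value 72 ≥ cost 57, so it is built.
Farmer 1: others sum to 50; max(0, 57 - 50) = 7.
Farmer 2: others sum to 56; max(0, 57 - 56) = 1.
Farmer 3: others sum to 43; max(0, 57 - 43) = 14.
Farmer 4: others sum to 67; max(0, 57 - 67) = 0.
Total collected = 7 + 1 + 14 + 0 = 22.

22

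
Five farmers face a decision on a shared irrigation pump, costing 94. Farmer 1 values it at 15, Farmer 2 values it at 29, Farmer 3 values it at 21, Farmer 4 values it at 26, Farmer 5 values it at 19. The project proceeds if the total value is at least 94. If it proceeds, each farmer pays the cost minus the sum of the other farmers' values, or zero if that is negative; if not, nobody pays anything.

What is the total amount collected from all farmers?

Total value 110 ≥ cost 94, so it is built.
Farmer 1: others sum to 95; max(0, 94 - 95) = 0.
Farmer 2: others sum to 81; max(0, 94 - 81) = 13.
Farmer 3: others sum to 89; max(0, 94 - 89) = 5.
Farmer 4: others sum to 84; max(0, 94 - 84) = 10.
Farmer 5: others sum to 91; max(0, 94 - 91) = 3.
Total collected = 0 + 13 + 5 + 10 + 3 = 31.

31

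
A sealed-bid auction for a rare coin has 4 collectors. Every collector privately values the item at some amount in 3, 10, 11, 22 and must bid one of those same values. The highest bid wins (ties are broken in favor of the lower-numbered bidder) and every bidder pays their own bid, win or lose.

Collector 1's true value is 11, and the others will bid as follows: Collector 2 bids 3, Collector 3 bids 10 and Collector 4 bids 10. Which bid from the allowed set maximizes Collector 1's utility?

Bid 3: loses but pays 3, utility -3.
Bid 10: wins, pays 10, utility 11 - 10 = 1.
Bid 11: wins, pays 11, utility 11 - 11 = 0.
Bid 22: wins, pays 22, utility 11 - 22 = -11.
The best choice is 10 with utility 1.

10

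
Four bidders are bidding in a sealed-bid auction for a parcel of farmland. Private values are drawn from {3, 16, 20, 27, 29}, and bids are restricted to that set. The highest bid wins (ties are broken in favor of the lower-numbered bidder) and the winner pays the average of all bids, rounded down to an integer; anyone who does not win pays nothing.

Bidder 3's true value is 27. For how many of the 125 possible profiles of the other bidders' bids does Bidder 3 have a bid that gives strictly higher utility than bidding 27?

Others bid (3, 3, 3): truth gives 18; bid 16 gives 21 > 18. Violating.
Others bid (3, 3, 16): truth gives 15; bid 16 gives 18 > 15. Violating.
Others bid (3, 3, 20): truth gives 14; bid 20 gives 16 > 14. Violating.
Others bid (3, 3, 29): truth gives 0; bid 29 gives 11 > 0. Violating.
Others bid (3, 3, 27): truth gives 12; no alternative beats it.
Others bid (3, 16, 27): truth gives 9; no alternative beats it.
(Checking all 125 profiles: 54 have a profitable deviation, 71 do not.)

54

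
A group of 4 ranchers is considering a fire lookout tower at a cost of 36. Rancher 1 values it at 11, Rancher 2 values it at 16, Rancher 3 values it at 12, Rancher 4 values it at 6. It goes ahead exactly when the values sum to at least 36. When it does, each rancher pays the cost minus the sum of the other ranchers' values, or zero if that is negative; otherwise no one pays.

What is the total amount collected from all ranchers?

12

Total value 45 ≥ cost 36, so it is built.
Rancher 1: others sum to 34; max(0, 36 - 34) = 2.
Rancher 2: others sum to 29; max(0, 36 - 29) = 7.
Rancher 3: others sum to 33; max(0, 36 - 33) = 3.
Rancher 4: others sum to 39; max(0, 36 - 39) = 0.
Total collected = 2 + 7 + 3 + 0 = 12.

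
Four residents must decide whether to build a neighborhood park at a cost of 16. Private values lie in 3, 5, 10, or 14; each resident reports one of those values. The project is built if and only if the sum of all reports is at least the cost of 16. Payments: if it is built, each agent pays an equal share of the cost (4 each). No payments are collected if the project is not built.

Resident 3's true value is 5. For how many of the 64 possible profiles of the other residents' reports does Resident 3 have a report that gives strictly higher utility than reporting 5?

Others report (3, 3, 3): truth gives 0; report 10 gives 1 > 0. Violating.
Others report (3, 3, 5): truth gives 1; no alternative beats it.
Others report (3, 3, 10): truth gives 1; no alternative beats it.
(Checking all 64 profiles: 1 has a profitable deviation, 63 do not.)

1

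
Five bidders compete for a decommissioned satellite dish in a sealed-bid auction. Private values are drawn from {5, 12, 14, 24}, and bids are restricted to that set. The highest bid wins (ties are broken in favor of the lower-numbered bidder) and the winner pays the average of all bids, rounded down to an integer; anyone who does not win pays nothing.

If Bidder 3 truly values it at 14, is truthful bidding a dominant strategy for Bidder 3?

No

Consider the case where Bidder 1 bids 5, Bidder 2 bids 5, Bidder 4 bids 5 and Bidder 5 bids 12.
Truthful bid 14: wins, pays 8, utility 14 - 8 = 6.
Bid 12 instead: wins, pays 7, utility 14 - 7 = 7.
Since 7 > 6, bidding 12 is strictly better here, so truthful bidding is not dominant.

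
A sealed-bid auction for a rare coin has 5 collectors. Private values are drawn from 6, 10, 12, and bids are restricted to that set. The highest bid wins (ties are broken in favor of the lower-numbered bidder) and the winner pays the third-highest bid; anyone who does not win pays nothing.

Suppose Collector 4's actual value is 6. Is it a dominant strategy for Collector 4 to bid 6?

Check each profile of the others' bids and compare truth against every alternative bid.
Others bid (6, 6, 6, 6): truth gives 0, best alternative gives 0.
Others bid (6, 6, 6, 10): truth gives 0, best alternative gives 0.
Others bid (6, 6, 6, 12): truth gives 0, best alternative gives 0.
Others bid (6, 6, 10, 6): truth gives 0, best alternative gives 0.
Others bid (6, 6, 10, 10): truth gives 0, best alternative gives 0.
Others bid (6, 6, 10, 12): truth gives 0, best alternative gives 0.
(Remaining 75 profiles checked similarly; truth is weakly best in each.)
In every case the truthful bid is at least as good as any alternative, so it is a dominant strategy.

Yes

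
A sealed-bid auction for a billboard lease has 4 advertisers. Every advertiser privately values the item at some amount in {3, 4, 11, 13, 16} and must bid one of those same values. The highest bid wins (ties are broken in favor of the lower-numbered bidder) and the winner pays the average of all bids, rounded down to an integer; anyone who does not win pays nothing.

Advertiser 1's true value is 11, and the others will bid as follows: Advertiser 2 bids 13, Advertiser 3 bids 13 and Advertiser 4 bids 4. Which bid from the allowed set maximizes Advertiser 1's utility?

13

Bid 3: loses, pays 0, utility 0.
Bid 4: loses, pays 0, utility 0.
Bid 11: loses, pays 0, utility 0.
Bid 13: wins, pays 10, utility 11 - 10 = 1.
Bid 16: wins, pays 11, utility 11 - 11 = 0.
The best choice is 13 with utility 1.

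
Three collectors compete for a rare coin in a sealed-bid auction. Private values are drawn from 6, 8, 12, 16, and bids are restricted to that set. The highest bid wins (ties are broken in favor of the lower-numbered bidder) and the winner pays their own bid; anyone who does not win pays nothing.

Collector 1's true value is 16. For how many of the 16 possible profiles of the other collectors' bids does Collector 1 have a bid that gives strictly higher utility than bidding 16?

9

Others bid (6, 6): truth gives 0; bid 6 gives 10 > 0. Violating.
Others bid (6, 8): truth gives 0; bid 8 gives 8 > 0. Violating.
Others bid (6, 12): truth gives 0; bid 12 gives 4 > 0. Violating.
Others bid (8, 6): truth gives 0; bid 8 gives 8 > 0. Violating.
Others bid (6, 16): truth gives 0; no alternative beats it.
Others bid (8, 16): truth gives 0; no alternative beats it.
(Checking all 16 profiles: 9 have a profitable deviation, 7 do not.)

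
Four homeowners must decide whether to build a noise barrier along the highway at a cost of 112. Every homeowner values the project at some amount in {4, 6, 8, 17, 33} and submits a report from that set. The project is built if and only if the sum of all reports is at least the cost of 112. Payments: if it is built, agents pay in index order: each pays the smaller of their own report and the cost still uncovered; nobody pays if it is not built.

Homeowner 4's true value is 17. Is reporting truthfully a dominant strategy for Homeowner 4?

Check each profile of the others' reports and compare truth against every alternative report.
Others report (33, 33, 33): truth gives 4, best alternative gives 4.
Others report (4, 4, 4): truth gives 0, best alternative gives 0.
Others report (4, 4, 6): truth gives 0, best alternative gives 0.
Others report (4, 4, 8): truth gives 0, best alternative gives 0.
Others report (4, 4, 17): truth gives 0, best alternative gives 0.
Others report (4, 4, 33): truth gives 0, best alternative gives 0.
(Remaining 119 profiles checked similarly; truth is weakly best in each.)
In every case the truthful report is at least as good as any alternative, so it is a dominant strategy.

Yes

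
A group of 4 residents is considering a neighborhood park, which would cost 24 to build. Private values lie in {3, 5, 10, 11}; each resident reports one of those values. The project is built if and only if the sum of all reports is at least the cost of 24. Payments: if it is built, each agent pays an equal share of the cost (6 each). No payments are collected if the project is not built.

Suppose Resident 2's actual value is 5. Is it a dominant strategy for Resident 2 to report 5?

Consider the case where Resident 1 reports 3, Resident 3 reports 5 and Resident 4 reports 11.
Truthful report 5: project built, pays 6, utility 5 - 6 = -1.
Report 3 instead: project not built, utility 0.
Since 0 > -1, reporting 3 is strictly better here, so truthful reporting is not dominant.

No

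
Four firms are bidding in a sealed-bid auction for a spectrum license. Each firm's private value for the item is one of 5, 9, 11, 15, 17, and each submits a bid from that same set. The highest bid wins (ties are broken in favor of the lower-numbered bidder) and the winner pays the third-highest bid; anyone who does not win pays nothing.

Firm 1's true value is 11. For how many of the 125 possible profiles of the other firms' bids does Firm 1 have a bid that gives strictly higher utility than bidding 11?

24

Others bid (5, 5, 15): truth gives 0; bid 15 gives 6 > 0. Violating.
Others bid (5, 5, 17): truth gives 0; bid 17 gives 6 > 0. Violating.
Others bid (5, 9, 15): truth gives 0; bid 15 gives 2 > 0. Violating.
Others bid (5, 9, 17): truth gives 0; bid 17 gives 2 > 0. Violating.
Others bid (5, 5, 5): truth gives 6; no alternative beats it.
Others bid (5, 5, 9): truth gives 6; no alternative beats it.
(Checking all 125 profiles: 24 have a profitable deviation, 101 do not.)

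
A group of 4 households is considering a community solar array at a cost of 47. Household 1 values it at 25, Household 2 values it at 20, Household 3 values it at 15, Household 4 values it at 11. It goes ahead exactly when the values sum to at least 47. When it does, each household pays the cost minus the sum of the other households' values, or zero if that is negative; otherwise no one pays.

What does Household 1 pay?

Total value 71 ≥ cost 47, so the project is built.
The other households' values sum to 46.
Cost minus that sum is 47 - 46 = 1.

1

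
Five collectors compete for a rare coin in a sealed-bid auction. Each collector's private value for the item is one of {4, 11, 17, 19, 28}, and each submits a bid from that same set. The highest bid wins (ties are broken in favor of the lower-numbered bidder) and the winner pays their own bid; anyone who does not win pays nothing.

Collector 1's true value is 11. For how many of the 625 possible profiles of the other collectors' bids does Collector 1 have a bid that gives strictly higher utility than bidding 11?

Others bid (4, 4, 4, 4): truth gives 0; bid 4 gives 7 > 0. Violating.
Others bid (4, 4, 4, 11): truth gives 0; no alternative beats it.
Others bid (4, 4, 4, 17): truth gives 0; no alternative beats it.
(Checking all 625 profiles: 1 has a profitable deviation, 624 do not.)

1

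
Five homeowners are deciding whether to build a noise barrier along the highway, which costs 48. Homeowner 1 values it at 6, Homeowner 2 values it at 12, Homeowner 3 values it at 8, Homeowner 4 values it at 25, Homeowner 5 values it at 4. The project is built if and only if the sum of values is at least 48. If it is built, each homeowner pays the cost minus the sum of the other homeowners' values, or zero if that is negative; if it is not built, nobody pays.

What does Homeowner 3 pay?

Total value 55 ≥ cost 48, so the project is built.
The other homeowners' values sum to 47.
Cost minus that sum is 48 - 47 = 1.

1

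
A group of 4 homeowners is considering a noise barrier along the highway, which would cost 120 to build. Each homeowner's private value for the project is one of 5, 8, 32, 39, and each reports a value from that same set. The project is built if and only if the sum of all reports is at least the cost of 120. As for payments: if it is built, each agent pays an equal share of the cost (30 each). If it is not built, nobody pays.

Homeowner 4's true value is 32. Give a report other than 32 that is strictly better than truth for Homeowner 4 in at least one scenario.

39

Suppose Homeowner 1 reports 5, Homeowner 2 reports 39 and Homeowner 3 reports 39.
Report 32: project not built, utility 0.
Report 39: project built, pays 30, utility 32 - 30 = 2.
So reporting 39 beats truth here (2 > 0).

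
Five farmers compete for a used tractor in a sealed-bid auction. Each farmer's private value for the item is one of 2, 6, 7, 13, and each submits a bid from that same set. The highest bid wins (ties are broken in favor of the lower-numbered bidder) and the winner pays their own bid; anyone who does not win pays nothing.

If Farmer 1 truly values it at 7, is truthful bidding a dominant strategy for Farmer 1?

No

Consider the case where Farmer 2 bids 2, Farmer 3 bids 2, Farmer 4 bids 2 and Farmer 5 bids 2.
Truthful bid 7: wins, pays 7, utility 7 - 7 = 0.
Bid 2 instead: wins, pays 2, utility 7 - 2 = 5.
Since 5 > 0, bidding 2 is strictly better here, so truthful bidding is not dominant.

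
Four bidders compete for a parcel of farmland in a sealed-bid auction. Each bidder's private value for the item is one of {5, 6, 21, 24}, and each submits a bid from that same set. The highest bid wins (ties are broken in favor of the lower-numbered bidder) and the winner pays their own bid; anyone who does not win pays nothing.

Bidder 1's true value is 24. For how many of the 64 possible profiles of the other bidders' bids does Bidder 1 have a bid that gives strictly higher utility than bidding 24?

27

Others bid (5, 5, 5): truth gives 0; bid 5 gives 19 > 0. Violating.
Others bid (5, 5, 6): truth gives 0; bid 6 gives 18 > 0. Violating.
Others bid (5, 5, 21): truth gives 0; bid 21 gives 3 > 0. Violating.
Others bid (5, 6, 5): truth gives 0; bid 6 gives 18 > 0. Violating.
Others bid (5, 5, 24): truth gives 0; no alternative beats it.
Others bid (5, 6, 24): truth gives 0; no alternative beats it.
(Checking all 64 profiles: 27 have a profitable deviation, 37 do not.)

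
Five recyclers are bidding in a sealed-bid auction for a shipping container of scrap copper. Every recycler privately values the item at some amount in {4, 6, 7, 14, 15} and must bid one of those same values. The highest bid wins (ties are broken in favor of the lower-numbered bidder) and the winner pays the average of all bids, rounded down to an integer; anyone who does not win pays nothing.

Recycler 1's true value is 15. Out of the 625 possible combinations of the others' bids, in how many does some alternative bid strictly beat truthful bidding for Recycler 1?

Others bid (4, 4, 4, 4): truth gives 9; bid 4 gives 11 > 9. Violating.
Others bid (4, 4, 4, 6): truth gives 9; bid 6 gives 11 > 9. Violating.
Others bid (4, 4, 4, 7): truth gives 9; bid 7 gives 10 > 9. Violating.
Others bid (4, 4, 6, 4): truth gives 9; bid 6 gives 11 > 9. Violating.
Others bid (4, 4, 4, 14): truth gives 7; no alternative beats it.
Others bid (4, 4, 4, 15): truth gives 7; no alternative beats it.
(Checking all 625 profiles: 103 have a profitable deviation, 522 do not.)

103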